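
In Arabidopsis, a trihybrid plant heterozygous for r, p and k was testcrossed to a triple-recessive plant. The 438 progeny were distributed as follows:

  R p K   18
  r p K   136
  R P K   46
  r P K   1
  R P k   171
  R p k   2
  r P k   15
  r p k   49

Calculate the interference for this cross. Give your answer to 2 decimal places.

The two most frequent reciprocal classes, R P k and r p K, are the parental types, so the F1 was R P k / r p K.
The two rarest classes, R p k and r P K, are the double crossovers. Comparing them with the parentals, only the p allele has switched, so p is the middle locus and the order is r – p – k.
r–p: (33 + 3)/438 = 0.0822; p–k: (95 + 3)/438 = 0.2237.
Expected DCO frequency = 0.0822 × 0.2237 ≈ 0.01839; observed = 3/438 ≈ 0.00685.
Coefficient of coincidence = 0.00685/0.01839 ≈ 0.37; interference = 1 − 0.37 = 0.63.

0.63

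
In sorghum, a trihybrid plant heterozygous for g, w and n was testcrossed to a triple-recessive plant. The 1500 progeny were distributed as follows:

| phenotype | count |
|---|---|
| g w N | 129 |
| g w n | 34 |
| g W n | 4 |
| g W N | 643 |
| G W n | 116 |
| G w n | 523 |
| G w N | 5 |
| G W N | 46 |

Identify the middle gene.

The two most frequent reciprocal classes, g W N and G w n, are the parental types, so the F1 was g W N / G w n.
The two rarest classes, g W n and G w N, are the double crossovers. Comparing them with the parentals, only the n allele has switched, so n is the middle locus and the order is g – n – w.

n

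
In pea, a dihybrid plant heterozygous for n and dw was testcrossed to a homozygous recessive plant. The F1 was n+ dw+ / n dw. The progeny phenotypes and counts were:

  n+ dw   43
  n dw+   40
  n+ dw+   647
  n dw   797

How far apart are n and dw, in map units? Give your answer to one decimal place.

5.4 map units

The recombinant classes are n+ dw and n dw+: 43 + 40 = 83.
Recombination frequency = 83/1527 = 0.0544 ≈ 5.4%, i.e. 5.4 map units.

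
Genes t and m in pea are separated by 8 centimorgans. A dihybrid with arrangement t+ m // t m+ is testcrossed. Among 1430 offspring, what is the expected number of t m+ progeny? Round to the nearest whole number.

A map distance of 8 centimorgans corresponds to a recombination frequency of 0.080.
The F1 is t+ m / t m+, so t m+ is a parental gamete class with expected frequency (1 − r)/2 = 0.920/2 = 0.4600.
Expected number = 0.4600 × 1430 = 657.80 ≈ 658.

658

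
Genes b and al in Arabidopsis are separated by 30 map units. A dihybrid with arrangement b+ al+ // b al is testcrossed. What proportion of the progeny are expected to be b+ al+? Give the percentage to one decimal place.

A map distance of 30 map units corresponds to a recombination frequency of 0.300.
The F1 is b+ al+ / b al, so b+ al+ is a parental gamete class with expected frequency (1 − r)/2 = 0.700/2 = 0.3500.
That is 0.3500 = 35.0% of the progeny.

35.0%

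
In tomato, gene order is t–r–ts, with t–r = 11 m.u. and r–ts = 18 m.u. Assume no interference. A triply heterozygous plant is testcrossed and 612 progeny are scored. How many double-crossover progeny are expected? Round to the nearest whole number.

12

Map distances give recombination frequencies of 0.110 and 0.180 for the two intervals.
With no interference, expected double-crossover frequency = 0.110 × 0.180 = 0.01980.
Expected number = 0.01980 × 612 = 12.12 ≈ 12.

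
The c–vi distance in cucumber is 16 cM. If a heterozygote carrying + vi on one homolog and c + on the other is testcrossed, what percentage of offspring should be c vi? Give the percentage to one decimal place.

8.0%

A map distance of 16 cM corresponds to a recombination frequency of 0.160.
The F1 is + vi / c +, so c vi is a recombinant gamete class with expected frequency r/2 = 0.160/2 = 0.0800.
That is 0.0800 = 8.0% of the progeny.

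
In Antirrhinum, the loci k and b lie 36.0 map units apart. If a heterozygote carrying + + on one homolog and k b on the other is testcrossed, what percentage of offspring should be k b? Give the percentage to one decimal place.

32.0%

A map distance of 36.0 map units corresponds to a recombination frequency of 0.360.
The F1 is + + / k b, so k b is a parental gamete class with expected frequency (1 − r)/2 = 0.640/2 = 0.3200.
That is 0.3200 = 32.0% of the progeny.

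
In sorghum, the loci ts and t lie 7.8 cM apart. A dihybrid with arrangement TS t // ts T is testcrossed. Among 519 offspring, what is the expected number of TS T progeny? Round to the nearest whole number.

A map distance of 7.8 cM corresponds to a recombination frequency of 0.078.
The F1 is TS t / ts T, so TS T is a recombinant gamete class with expected frequency r/2 = 0.078/2 = 0.0390.
Expected number = 0.0390 × 519 = 20.24 ≈ 20.

20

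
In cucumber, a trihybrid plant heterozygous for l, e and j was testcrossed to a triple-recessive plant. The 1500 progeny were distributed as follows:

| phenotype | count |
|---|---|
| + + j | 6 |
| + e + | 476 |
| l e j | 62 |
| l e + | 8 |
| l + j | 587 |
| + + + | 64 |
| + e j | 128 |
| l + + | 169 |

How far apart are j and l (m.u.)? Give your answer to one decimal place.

The two most frequent reciprocal classes, l + j and + e +, are the parental types, so the F1 was l + j / + e +.
The two rarest classes, + + j and l e +, are the double crossovers. Comparing them with the parentals, only the l allele has switched, so l is the middle locus and the order is j – l – e.
Crossovers in the j–l interval produce the single-crossover classes l + + and + e j (169 + 128 = 297) plus the double crossovers (14).
RF(j–l) = (297 + 14) / 1500 = 311/1500 = 0.2073 → 20.7 m.u.

20.7 m.u.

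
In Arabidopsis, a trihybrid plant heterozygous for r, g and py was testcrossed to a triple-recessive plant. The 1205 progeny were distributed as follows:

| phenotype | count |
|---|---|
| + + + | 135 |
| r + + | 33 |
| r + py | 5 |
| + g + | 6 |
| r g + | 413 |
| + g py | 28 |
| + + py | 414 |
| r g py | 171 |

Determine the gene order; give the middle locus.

The two most frequent reciprocal classes, + + py and r g +, are the parental types, so the F1 was + + py / r g +.
The two rarest classes, r + py and + g +, are the double crossovers. Comparing them with the parentals, only the r allele has switched, so r is the middle locus and the order is g – r – py.

r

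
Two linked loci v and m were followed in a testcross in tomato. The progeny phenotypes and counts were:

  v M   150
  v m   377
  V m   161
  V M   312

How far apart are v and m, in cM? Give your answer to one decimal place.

31.1 cM

The two most frequent classes, V M (312) and v m (377), are the parental types, so the F1 was V M / v m.
The recombinant classes are V m and v M: 161 + 150 = 311.
Recombination frequency = 311/1000 = 0.3110 ≈ 31.1%, i.e. 31.1 cM.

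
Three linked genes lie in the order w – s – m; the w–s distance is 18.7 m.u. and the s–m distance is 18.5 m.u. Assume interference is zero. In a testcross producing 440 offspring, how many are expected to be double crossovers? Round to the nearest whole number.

Map distances give recombination frequencies of 0.187 and 0.185 for the two intervals.
With no interference, expected double-crossover frequency = 0.187 × 0.185 = 0.03460.
Expected number = 0.03460 × 440 = 15.22 ≈ 15.

15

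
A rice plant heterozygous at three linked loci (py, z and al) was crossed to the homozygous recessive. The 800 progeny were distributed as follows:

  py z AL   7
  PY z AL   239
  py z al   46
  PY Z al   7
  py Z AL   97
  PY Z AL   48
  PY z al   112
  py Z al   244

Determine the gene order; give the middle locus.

py

The two most frequent reciprocal classes, py Z al and PY z AL, are the parental types, so the F1 was py Z al / PY z AL.
The two rarest classes, PY Z al and py z AL, are the double crossovers. Comparing them with the parentals, only the py allele has switched, so py is the middle locus and the order is al – py – z.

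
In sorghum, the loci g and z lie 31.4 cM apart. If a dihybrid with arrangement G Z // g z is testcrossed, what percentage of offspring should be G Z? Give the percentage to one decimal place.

34.3%

A map distance of 31.4 cM corresponds to a recombination frequency of 0.314.
The F1 is G Z / g z, so G Z is a parental gamete class with expected frequency (1 − r)/2 = 0.686/2 = 0.3430.
That is 0.3430 = 34.3% of the progeny.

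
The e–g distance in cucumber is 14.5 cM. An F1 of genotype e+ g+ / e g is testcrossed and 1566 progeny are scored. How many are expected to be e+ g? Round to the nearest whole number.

A map distance of 14.5 cM corresponds to a recombination frequency of 0.145.
The F1 is e+ g+ / e g, so e+ g is a recombinant gamete class with expected frequency r/2 = 0.145/2 = 0.0725.
Expected number = 0.0725 × 1566 = 113.53 ≈ 114.

114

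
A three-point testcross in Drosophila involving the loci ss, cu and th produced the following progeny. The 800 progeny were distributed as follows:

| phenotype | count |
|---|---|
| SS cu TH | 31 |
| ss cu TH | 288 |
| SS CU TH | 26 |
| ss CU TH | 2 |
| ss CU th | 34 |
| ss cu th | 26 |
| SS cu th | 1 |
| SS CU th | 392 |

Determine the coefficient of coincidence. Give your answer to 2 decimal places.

The two most frequent reciprocal classes, ss cu TH and SS CU th, are the parental types, so the F1 was ss cu TH / SS CU th.
The two rarest classes, ss CU TH and SS cu th, are the double crossovers. Comparing them with the parentals, only the cu allele has switched, so cu is the middle locus and the order is th – cu – ss.
th–cu: (52 + 3)/800 = 0.0688; cu–ss: (65 + 3)/800 = 0.0850.
Expected DCO frequency = 0.0688 × 0.0850 ≈ 0.00585; observed = 3/800 ≈ 0.00375.
Coefficient of coincidence = 0.00375/0.00585 ≈ 0.64.

0.64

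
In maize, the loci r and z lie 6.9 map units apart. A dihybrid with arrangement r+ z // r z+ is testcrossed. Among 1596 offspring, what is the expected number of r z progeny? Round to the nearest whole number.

55

A map distance of 6.9 map units corresponds to a recombination frequency of 0.069.
The F1 is r+ z / r z+, so r z is a recombinant gamete class with expected frequency r/2 = 0.069/2 = 0.0345.
Expected number = 0.0345 × 1596 = 55.06 ≈ 55.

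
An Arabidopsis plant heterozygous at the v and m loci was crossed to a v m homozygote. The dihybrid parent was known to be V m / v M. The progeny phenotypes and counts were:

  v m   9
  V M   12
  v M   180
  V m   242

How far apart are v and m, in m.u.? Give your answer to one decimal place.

4.7 m.u.

The recombinant classes are V M and v m: 12 + 9 = 21.
Recombination frequency = 21/443 = 0.0474 ≈ 4.7%, i.e. 4.7 m.u.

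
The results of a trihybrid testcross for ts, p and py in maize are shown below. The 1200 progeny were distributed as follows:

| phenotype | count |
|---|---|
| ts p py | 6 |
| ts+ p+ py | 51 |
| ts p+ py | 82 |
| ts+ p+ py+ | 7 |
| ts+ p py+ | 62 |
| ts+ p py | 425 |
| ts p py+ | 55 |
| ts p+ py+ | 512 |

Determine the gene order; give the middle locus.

The two most frequent reciprocal classes, ts p+ py+ and ts+ p py, are the parental types, so the F1 was ts p+ py+ / ts+ p py.
The two rarest classes, ts+ p+ py+ and ts p py, are the double crossovers. Comparing them with the parentals, only the ts allele has switched, so ts is the middle locus and the order is py – ts – p.

ts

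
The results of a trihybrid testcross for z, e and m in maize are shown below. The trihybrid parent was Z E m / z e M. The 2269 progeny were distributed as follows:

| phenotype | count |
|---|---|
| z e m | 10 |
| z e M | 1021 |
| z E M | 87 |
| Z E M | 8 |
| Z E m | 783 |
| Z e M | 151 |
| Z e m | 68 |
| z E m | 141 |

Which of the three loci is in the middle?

m

The two rarest classes, Z E M and z e m, are the double crossovers. Comparing them with the parentals, only the m allele has switched, so m is the middle locus and the order is z – m – e.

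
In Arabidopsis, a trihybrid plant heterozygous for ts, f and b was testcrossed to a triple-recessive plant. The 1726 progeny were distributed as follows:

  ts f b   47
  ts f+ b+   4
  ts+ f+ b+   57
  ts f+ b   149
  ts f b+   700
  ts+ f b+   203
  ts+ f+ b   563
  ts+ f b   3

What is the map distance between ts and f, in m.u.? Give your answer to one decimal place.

20.8 m.u.

The two most frequent reciprocal classes, ts f b+ and ts+ f+ b, are the parental types, so the F1 was ts f b+ / ts+ f+ b.
The two rarest classes, ts f+ b+ and ts+ f b, are the double crossovers. Comparing them with the parentals, only the f allele has switched, so f is the middle locus and the order is ts – f – b.
Crossovers in the ts–f interval produce the single-crossover classes ts+ f b+ and ts f+ b (203 + 149 = 352) plus the double crossovers (7).
RF(ts–f) = (352 + 7) / 1726 = 359/1726 = 0.2080 → 20.8 m.u.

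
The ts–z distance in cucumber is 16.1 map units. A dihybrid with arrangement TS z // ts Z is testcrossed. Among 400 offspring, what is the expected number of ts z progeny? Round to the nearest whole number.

A map distance of 16.1 map units corresponds to a recombination frequency of 0.161.
The F1 is TS z / ts Z, so ts z is a recombinant gamete class with expected frequency r/2 = 0.161/2 = 0.0805.
Expected number = 0.0805 × 400 = 32.20 ≈ 32.

32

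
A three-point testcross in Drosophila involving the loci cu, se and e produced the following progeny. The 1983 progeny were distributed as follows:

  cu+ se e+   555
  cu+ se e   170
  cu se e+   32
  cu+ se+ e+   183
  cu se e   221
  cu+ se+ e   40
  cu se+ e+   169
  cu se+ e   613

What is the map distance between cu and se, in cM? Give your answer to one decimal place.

The two most frequent reciprocal classes, cu se+ e and cu+ se e+, are the parental types, so the F1 was cu se+ e / cu+ se e+.
The two rarest classes, cu+ se+ e and cu se e+, are the double crossovers. Comparing them with the parentals, only the cu allele has switched, so cu is the middle locus and the order is e – cu – se.
Crossovers in the cu–se interval produce the single-crossover classes cu se e and cu+ se+ e+ (221 + 183 = 404) plus the double crossovers (72).
RF(cu–se) = (404 + 72) / 1983 = 476/1983 = 0.2400 → 24.0 cM.

24.0 cM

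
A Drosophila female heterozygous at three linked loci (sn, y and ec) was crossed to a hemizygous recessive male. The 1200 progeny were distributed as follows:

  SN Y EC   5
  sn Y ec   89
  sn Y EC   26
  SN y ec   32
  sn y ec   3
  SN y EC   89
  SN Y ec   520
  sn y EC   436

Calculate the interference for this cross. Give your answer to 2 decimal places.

0.22

The two most frequent reciprocal classes, SN Y ec and sn y EC, are the parental types, so the F1 was SN Y ec / sn y EC.
The two rarest classes, SN Y EC and sn y ec, are the double crossovers. Comparing them with the parentals, only the ec allele has switched, so ec is the middle locus and the order is y – ec – sn.
y–ec: (58 + 8)/1200 = 0.0550; ec–sn: (178 + 8)/1200 = 0.1550.
Expected DCO frequency = 0.0550 × 0.1550 ≈ 0.00852; observed = 8/1200 ≈ 0.00667.
Coefficient of coincidence = 0.00667/0.00852 ≈ 0.78; interference = 1 − 0.78 = 0.22.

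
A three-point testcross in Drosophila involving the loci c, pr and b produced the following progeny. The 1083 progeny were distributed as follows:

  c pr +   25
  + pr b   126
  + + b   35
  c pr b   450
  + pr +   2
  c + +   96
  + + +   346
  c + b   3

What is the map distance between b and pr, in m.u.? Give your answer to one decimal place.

The two most frequent reciprocal classes, + + + and c pr b, are the parental types, so the F1 was + + + / c pr b.
The two rarest classes, + pr + and c + b, are the double crossovers. Comparing them with the parentals, only the pr allele has switched, so pr is the middle locus and the order is c – pr – b.
Crossovers in the pr–b interval produce the single-crossover classes + + b and c pr + (35 + 25 = 60) plus the double crossovers (5).
RF(pr–b) = (60 + 5) / 1083 = 65/1083 = 0.0600 → 6.0 m.u.

6.0 m.u.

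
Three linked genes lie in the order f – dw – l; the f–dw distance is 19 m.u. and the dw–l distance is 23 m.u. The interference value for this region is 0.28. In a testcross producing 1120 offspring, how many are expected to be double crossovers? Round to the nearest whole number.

Map distances give recombination frequencies of 0.190 and 0.230 for the two intervals.
With interference 0.28 (so coincidence = 0.72), expected double-crossover frequency = 0.190 × 0.230 × 0.72 = 0.03146.
Expected number = 0.03146 × 1120 = 35.24 ≈ 35.

35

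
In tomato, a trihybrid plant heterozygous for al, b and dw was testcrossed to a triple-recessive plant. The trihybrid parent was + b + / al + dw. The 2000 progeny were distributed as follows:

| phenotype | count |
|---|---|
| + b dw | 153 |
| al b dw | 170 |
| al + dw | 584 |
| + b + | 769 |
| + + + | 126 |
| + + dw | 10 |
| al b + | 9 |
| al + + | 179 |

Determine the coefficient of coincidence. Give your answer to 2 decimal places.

0.34

The two rarest classes, al b + and + + dw, are the double crossovers. Comparing them with the parentals, only the al allele has switched, so al is the middle locus and the order is b – al – dw.
b–al: (296 + 19)/2000 = 0.1575; al–dw: (332 + 19)/2000 = 0.1755.
Expected DCO frequency = 0.1575 × 0.1755 ≈ 0.02764; observed = 19/2000 ≈ 0.00950.
Coefficient of coincidence = 0.00950/0.02764 ≈ 0.34.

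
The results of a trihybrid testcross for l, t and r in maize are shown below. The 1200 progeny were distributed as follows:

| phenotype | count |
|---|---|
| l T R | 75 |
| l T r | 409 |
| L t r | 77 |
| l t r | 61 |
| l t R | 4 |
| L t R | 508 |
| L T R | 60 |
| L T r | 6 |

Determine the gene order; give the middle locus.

l

The two most frequent reciprocal classes, l T r and L t R, are the parental types, so the F1 was l T r / L t R.
The two rarest classes, L T r and l t R, are the double crossovers. Comparing them with the parentals, only the l allele has switched, so l is the middle locus and the order is t – l – r.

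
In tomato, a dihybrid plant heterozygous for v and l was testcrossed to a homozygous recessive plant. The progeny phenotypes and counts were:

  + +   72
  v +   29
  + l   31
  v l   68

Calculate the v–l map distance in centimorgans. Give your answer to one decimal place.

The two most frequent classes, + + (72) and v l (68), are the parental types, so the F1 was + + / v l.
The recombinant classes are + l and v +: 31 + 29 = 60.
Recombination frequency = 60/200 = 0.3000 ≈ 30.0%, i.e. 30.0 centimorgans.

30.0 centimorgans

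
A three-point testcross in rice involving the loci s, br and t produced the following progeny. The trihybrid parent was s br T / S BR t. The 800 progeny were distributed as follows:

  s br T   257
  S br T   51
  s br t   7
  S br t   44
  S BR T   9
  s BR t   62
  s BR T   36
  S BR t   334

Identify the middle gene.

The two rarest classes, s br t and S BR T, are the double crossovers. Comparing them with the parentals, only the t allele has switched, so t is the middle locus and the order is s – t – br.

t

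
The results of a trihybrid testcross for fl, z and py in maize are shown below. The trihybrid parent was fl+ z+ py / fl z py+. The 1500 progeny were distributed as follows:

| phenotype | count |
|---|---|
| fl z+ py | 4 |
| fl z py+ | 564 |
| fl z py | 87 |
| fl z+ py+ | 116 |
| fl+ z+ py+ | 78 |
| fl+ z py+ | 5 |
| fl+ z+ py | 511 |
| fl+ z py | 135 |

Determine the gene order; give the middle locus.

fl

The two rarest classes, fl z+ py and fl+ z py+, are the double crossovers. Comparing them with the parentals, only the fl allele has switched, so fl is the middle locus and the order is z – fl – py.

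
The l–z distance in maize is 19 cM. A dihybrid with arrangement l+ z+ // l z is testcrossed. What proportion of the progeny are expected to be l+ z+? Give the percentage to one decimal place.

A map distance of 19 cM corresponds to a recombination frequency of 0.190.
The F1 is l+ z+ / l z, so l+ z+ is a parental gamete class with expected frequency (1 − r)/2 = 0.810/2 = 0.4050.
That is 0.4050 = 40.5% of the progeny.

40.5%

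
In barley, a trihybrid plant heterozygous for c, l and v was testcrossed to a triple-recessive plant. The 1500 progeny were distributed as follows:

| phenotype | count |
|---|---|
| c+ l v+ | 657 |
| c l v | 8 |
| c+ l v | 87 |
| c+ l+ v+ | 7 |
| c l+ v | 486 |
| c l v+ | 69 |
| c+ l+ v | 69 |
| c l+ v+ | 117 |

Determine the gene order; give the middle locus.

l

The two most frequent reciprocal classes, c l+ v and c+ l v+, are the parental types, so the F1 was c l+ v / c+ l v+.
The two rarest classes, c l v and c+ l+ v+, are the double crossovers. Comparing them with the parentals, only the l allele has switched, so l is the middle locus and the order is v – l – c.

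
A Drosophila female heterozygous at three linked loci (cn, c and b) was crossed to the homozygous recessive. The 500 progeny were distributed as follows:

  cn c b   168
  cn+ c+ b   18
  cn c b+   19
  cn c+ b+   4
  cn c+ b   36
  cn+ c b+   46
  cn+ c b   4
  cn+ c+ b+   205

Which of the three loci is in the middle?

cn

The two most frequent reciprocal classes, cn c b and cn+ c+ b+, are the parental types, so the F1 was cn c b / cn+ c+ b+.
The two rarest classes, cn+ c b and cn c+ b+, are the double crossovers. Comparing them with the parentals, only the cn allele has switched, so cn is the middle locus and the order is b – cn – c.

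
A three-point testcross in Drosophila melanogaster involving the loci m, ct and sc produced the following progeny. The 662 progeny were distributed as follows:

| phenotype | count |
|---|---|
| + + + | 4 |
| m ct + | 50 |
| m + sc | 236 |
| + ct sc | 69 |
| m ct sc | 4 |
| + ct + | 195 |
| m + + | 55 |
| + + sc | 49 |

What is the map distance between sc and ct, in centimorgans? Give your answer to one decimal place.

The two most frequent reciprocal classes, m + sc and + ct +, are the parental types, so the F1 was m + sc / + ct +.
The two rarest classes, m ct sc and + + +, are the double crossovers. Comparing them with the parentals, only the ct allele has switched, so ct is the middle locus and the order is m – ct – sc.
Crossovers in the ct–sc interval produce the single-crossover classes m + + and + ct sc (55 + 69 = 124) plus the double crossovers (8).
RF(ct–sc) = (124 + 8) / 662 = 132/662 = 0.1994 → 19.9 centimorgans.

19.9 centimorgans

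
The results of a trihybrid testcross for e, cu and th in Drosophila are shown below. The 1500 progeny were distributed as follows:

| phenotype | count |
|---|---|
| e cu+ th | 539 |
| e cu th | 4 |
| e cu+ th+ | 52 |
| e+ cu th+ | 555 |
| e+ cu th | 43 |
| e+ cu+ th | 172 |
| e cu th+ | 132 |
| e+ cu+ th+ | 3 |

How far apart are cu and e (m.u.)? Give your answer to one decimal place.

The two most frequent reciprocal classes, e cu+ th and e+ cu th+, are the parental types, so the F1 was e cu+ th / e+ cu th+.
The two rarest classes, e cu th and e+ cu+ th+, are the double crossovers. Comparing them with the parentals, only the cu allele has switched, so cu is the middle locus and the order is th – cu – e.
Crossovers in the cu–e interval produce the single-crossover classes e+ cu+ th and e cu th+ (172 + 132 = 304) plus the double crossovers (7).
RF(cu–e) = (304 + 7) / 1500 = 311/1500 = 0.2073 → 20.7 m.u.

20.7 m.u.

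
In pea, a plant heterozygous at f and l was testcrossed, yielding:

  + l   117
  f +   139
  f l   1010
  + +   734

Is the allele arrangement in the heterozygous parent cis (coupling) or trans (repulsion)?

The two most frequent classes are + + (734) and f l (1010); these are the parental (non-recombinant) types.
So the F1 carried + + on one chromosome and f l on the other — the recessive alleles are on the same chromosome (cis / coupling).

cis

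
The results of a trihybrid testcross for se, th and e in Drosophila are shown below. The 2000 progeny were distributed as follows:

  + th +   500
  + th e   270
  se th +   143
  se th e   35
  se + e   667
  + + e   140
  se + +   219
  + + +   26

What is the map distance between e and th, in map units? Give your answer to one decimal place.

The two most frequent reciprocal classes, se + e and + th +, are the parental types, so the F1 was se + e / + th +.
The two rarest classes, se th e and + + +, are the double crossovers. Comparing them with the parentals, only the th allele has switched, so th is the middle locus and the order is se – th – e.
Crossovers in the th–e interval produce the single-crossover classes se + + and + th e (219 + 270 = 489) plus the double crossovers (61).
RF(th–e) = (489 + 61) / 2000 = 550/2000 = 0.2750 → 27.5 map units.

27.5 map units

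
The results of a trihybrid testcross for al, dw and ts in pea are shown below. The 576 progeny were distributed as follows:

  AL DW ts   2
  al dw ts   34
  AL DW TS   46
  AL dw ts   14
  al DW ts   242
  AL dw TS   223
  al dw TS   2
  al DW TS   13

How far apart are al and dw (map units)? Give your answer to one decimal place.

The two most frequent reciprocal classes, al DW ts and AL dw TS, are the parental types, so the F1 was al DW ts / AL dw TS.
The two rarest classes, AL DW ts and al dw TS, are the double crossovers. Comparing them with the parentals, only the al allele has switched, so al is the middle locus and the order is ts – al – dw.
Crossovers in the al–dw interval produce the single-crossover classes al dw ts and AL DW TS (34 + 46 = 80) plus the double crossovers (4).
RF(al–dw) = (80 + 4) / 576 = 84/576 = 0.1458 → 14.6 map units.

14.6 map units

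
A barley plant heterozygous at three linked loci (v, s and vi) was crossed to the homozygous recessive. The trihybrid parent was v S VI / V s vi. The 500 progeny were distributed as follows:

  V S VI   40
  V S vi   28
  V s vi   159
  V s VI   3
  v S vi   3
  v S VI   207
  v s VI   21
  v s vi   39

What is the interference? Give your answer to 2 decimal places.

The two rarest classes, v S vi and V s VI, are the double crossovers. Comparing them with the parentals, only the vi allele has switched, so vi is the middle locus and the order is s – vi – v.
s–vi: (49 + 6)/500 = 0.1100; vi–v: (79 + 6)/500 = 0.1700.
Expected DCO frequency = 0.1100 × 0.1700 ≈ 0.01870; observed = 6/500 ≈ 0.01200.
Coefficient of coincidence = 0.01200/0.01870 ≈ 0.64; interference = 1 − 0.64 = 0.36.

0.36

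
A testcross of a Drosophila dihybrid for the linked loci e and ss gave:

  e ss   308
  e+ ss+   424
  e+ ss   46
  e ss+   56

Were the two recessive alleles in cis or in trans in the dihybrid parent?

cis

The two most frequent classes are e+ ss+ (424) and e ss (308); these are the parental (non-recombinant) types.
So the F1 carried e+ ss+ on one chromosome and e ss on the other — the recessive alleles are on the same chromosome (cis / coupling).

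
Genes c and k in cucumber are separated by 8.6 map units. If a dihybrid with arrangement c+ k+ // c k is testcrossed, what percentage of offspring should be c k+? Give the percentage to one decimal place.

4.3%

A map distance of 8.6 map units corresponds to a recombination frequency of 0.086.
The F1 is c+ k+ / c k, so c k+ is a recombinant gamete class with expected frequency r/2 = 0.086/2 = 0.0430.
That is 0.0430 = 4.3% of the progeny.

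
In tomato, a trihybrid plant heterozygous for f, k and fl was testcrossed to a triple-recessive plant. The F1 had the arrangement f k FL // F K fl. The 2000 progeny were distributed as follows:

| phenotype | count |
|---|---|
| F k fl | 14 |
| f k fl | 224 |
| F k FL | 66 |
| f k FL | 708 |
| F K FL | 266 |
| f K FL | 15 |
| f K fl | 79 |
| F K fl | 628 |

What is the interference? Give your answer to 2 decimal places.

The two rarest classes, f K FL and F k fl, are the double crossovers. Comparing them with the parentals, only the k allele has switched, so k is the middle locus and the order is f – k – fl.
f–k: (145 + 29)/2000 = 0.0870; k–fl: (490 + 29)/2000 = 0.2595.
Expected DCO frequency = 0.0870 × 0.2595 ≈ 0.02258; observed = 29/2000 ≈ 0.01450.
Coefficient of coincidence = 0.01450/0.02258 ≈ 0.64; interference = 1 − 0.64 = 0.36.

0.36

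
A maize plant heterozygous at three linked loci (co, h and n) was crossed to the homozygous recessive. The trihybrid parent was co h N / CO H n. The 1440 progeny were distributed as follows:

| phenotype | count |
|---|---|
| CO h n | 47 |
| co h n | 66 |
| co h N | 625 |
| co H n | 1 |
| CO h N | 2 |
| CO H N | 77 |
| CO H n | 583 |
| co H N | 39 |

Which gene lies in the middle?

co

The two rarest classes, CO h N and co H n, are the double crossovers. Comparing them with the parentals, only the co allele has switched, so co is the middle locus and the order is h – co – n.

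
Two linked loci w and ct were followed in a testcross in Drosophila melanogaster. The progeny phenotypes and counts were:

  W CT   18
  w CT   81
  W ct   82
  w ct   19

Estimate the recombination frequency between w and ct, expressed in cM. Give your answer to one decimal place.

The two most frequent classes, W ct (82) and w CT (81), are the parental types, so the F1 was W ct / w CT.
The recombinant classes are W CT and w ct: 18 + 19 = 37.
Recombination frequency = 37/200 = 0.1850 ≈ 18.5%, i.e. 18.5 cM.

18.5 cM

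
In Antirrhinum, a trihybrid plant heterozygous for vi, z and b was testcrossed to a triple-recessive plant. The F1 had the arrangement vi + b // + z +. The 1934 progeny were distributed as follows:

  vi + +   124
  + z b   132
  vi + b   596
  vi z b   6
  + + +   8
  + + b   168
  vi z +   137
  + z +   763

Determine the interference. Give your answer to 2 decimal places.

0.69

The two rarest classes, vi z b and + + +, are the double crossovers. Comparing them with the parentals, only the z allele has switched, so z is the middle locus and the order is vi – z – b.
vi–z: (305 + 14)/1934 = 0.1649; z–b: (256 + 14)/1934 = 0.1396.
Expected DCO frequency = 0.1649 × 0.1396 ≈ 0.02302; observed = 14/1934 ≈ 0.00724.
Coefficient of coincidence = 0.00724/0.02302 ≈ 0.31; interference = 1 − 0.31 = 0.69.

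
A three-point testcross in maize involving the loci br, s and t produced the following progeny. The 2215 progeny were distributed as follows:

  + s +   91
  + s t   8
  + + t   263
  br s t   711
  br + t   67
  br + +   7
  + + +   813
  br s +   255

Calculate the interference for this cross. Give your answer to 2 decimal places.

The two most frequent reciprocal classes, br s t and + + +, are the parental types, so the F1 was br s t / + + +.
The two rarest classes, + s t and br + +, are the double crossovers. Comparing them with the parentals, only the br allele has switched, so br is the middle locus and the order is s – br – t.
s–br: (158 + 15)/2215 = 0.0781; br–t: (518 + 15)/2215 = 0.2406.
Expected DCO frequency = 0.0781 × 0.2406 ≈ 0.01879; observed = 15/2215 ≈ 0.00677.
Coefficient of coincidence = 0.00677/0.01879 ≈ 0.36; interference = 1 − 0.36 = 0.64.

0.64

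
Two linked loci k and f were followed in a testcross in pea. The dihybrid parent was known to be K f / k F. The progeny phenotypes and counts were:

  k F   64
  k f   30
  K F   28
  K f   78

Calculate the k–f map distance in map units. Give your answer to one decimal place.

The recombinant classes are K F and k f: 28 + 30 = 58.
Recombination frequency = 58/200 = 0.2900 ≈ 29.0%, i.e. 29.0 map units.

29.0 map units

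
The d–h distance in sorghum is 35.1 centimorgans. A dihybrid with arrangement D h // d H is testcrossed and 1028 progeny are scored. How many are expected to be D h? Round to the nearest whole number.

A map distance of 35.1 centimorgans corresponds to a recombination frequency of 0.351.
The F1 is D h / d H, so D h is a parental gamete class with expected frequency (1 − r)/2 = 0.649/2 = 0.3245.
Expected number = 0.3245 × 1028 = 333.59 ≈ 334.

334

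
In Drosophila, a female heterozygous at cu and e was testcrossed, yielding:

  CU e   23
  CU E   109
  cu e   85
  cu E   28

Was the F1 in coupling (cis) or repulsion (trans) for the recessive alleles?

The two most frequent classes are CU E (109) and cu e (85); these are the parental (non-recombinant) types.
So the F1 carried CU E on one chromosome and cu e on the other — the recessive alleles are on the same chromosome (cis / coupling).

cis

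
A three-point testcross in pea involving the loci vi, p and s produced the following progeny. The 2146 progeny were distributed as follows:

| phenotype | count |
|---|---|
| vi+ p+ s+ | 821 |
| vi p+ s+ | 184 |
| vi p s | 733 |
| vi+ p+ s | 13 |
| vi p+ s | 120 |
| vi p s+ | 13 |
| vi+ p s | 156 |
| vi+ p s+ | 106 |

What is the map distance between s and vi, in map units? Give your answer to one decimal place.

17.1 map units

The two most frequent reciprocal classes, vi p s and vi+ p+ s+, are the parental types, so the F1 was vi p s / vi+ p+ s+.
The two rarest classes, vi p s+ and vi+ p+ s, are the double crossovers. Comparing them with the parentals, only the s allele has switched, so s is the middle locus and the order is vi – s – p.
Crossovers in the vi–s interval produce the single-crossover classes vi+ p s and vi p+ s+ (156 + 184 = 340) plus the double crossovers (26).
RF(vi–s) = (340 + 26) / 2146 = 366/2146 = 0.1705 → 17.1 map units.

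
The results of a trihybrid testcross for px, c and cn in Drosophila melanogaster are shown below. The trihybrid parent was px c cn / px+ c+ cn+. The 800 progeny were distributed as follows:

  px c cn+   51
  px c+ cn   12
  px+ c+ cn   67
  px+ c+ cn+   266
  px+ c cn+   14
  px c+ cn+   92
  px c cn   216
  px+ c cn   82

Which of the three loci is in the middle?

c

The two rarest classes, px c+ cn and px+ c cn+, are the double crossovers. Comparing them with the parentals, only the c allele has switched, so c is the middle locus and the order is cn – c – px.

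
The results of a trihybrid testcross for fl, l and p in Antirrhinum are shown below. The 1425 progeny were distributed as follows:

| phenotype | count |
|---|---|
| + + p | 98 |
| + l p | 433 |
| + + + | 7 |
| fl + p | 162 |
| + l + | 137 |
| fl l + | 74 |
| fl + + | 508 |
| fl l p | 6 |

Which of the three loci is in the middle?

The two most frequent reciprocal classes, + l p and fl + +, are the parental types, so the F1 was + l p / fl + +.
The two rarest classes, fl l p and + + +, are the double crossovers. Comparing them with the parentals, only the fl allele has switched, so fl is the middle locus and the order is l – fl – p.

fl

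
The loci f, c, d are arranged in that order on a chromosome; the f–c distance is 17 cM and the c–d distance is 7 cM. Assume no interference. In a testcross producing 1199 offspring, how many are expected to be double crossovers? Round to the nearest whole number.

14

Map distances give recombination frequencies of 0.170 and 0.070 for the two intervals.
With no interference, expected double-crossover frequency = 0.170 × 0.070 = 0.01190.
Expected number = 0.01190 × 1199 = 14.27 ≈ 14.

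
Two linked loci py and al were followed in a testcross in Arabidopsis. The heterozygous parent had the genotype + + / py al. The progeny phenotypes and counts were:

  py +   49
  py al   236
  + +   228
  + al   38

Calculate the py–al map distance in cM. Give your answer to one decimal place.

15.8 cM

The recombinant classes are + al and py +: 38 + 49 = 87.
Recombination frequency = 87/551 = 0.1579 ≈ 15.8%, i.e. 15.8 cM.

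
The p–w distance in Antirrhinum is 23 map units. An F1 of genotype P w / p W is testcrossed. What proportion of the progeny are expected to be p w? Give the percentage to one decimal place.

A map distance of 23 map units corresponds to a recombination frequency of 0.230.
The F1 is P w / p W, so p w is a recombinant gamete class with expected frequency r/2 = 0.230/2 = 0.1150.
That is 0.1150 = 11.5% of the progeny.

11.5%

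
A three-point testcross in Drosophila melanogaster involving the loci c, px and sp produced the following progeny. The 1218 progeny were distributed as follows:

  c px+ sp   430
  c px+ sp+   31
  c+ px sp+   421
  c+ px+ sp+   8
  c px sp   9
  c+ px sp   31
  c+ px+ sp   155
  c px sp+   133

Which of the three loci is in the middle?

The two most frequent reciprocal classes, c px+ sp and c+ px sp+, are the parental types, so the F1 was c px+ sp / c+ px sp+.
The two rarest classes, c px sp and c+ px+ sp+, are the double crossovers. Comparing them with the parentals, only the px allele has switched, so px is the middle locus and the order is c – px – sp.

px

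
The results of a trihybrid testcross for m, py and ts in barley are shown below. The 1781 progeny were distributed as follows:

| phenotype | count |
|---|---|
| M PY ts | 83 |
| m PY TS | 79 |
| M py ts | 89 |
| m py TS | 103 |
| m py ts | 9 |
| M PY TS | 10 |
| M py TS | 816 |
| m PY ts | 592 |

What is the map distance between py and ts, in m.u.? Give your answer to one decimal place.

10.5 m.u.

The two most frequent reciprocal classes, m PY ts and M py TS, are the parental types, so the F1 was m PY ts / M py TS.
The two rarest classes, m py ts and M PY TS, are the double crossovers. Comparing them with the parentals, only the py allele has switched, so py is the middle locus and the order is m – py – ts.
Crossovers in the py–ts interval produce the single-crossover classes m PY TS and M py ts (79 + 89 = 168) plus the double crossovers (19).
RF(py–ts) = (168 + 19) / 1781 = 187/1781 = 0.1050 → 10.5 m.u.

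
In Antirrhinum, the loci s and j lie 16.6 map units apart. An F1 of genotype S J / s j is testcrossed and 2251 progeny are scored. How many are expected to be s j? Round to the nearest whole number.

939

A map distance of 16.6 map units corresponds to a recombination frequency of 0.166.
The F1 is S J / s j, so s j is a parental gamete class with expected frequency (1 − r)/2 = 0.834/2 = 0.4170.
Expected number = 0.4170 × 2251 = 938.67 ≈ 939.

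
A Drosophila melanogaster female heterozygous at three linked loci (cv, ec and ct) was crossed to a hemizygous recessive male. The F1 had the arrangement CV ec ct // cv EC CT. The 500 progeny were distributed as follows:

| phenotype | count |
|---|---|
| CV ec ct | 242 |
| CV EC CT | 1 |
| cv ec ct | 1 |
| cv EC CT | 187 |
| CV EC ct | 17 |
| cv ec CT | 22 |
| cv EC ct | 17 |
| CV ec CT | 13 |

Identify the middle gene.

cv

The two rarest classes, cv ec ct and CV EC CT, are the double crossovers. Comparing them with the parentals, only the cv allele has switched, so cv is the middle locus and the order is ct – cv – ec.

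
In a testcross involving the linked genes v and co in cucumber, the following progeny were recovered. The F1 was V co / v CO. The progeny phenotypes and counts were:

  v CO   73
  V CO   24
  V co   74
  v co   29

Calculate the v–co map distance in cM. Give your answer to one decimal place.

The recombinant classes are V CO and v co: 24 + 29 = 53.
Recombination frequency = 53/200 = 0.2650 ≈ 26.5%, i.e. 26.5 cM.

26.5 cM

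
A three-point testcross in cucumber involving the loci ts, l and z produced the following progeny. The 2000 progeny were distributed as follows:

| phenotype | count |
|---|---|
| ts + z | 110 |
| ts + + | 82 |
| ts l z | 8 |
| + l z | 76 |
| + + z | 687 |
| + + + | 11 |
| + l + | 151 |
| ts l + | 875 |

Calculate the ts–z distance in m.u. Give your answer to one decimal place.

The two most frequent reciprocal classes, + + z and ts l +, are the parental types, so the F1 was + + z / ts l +.
The two rarest classes, + + + and ts l z, are the double crossovers. Comparing them with the parentals, only the z allele has switched, so z is the middle locus and the order is l – z – ts.
Crossovers in the z–ts interval produce the single-crossover classes ts + z and + l + (110 + 151 = 261) plus the double crossovers (19).
RF(z–ts) = (261 + 19) / 2000 = 280/2000 = 0.1400 → 14.0 m.u.

14.0 m.u.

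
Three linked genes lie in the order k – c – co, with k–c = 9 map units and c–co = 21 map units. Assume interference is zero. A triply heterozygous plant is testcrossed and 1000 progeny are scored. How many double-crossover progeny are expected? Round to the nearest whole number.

Map distances give recombination frequencies of 0.090 and 0.210 for the two intervals.
With no interference, expected double-crossover frequency = 0.090 × 0.210 = 0.01890.
Expected number = 0.01890 × 1000 = 18.90 ≈ 19.

19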